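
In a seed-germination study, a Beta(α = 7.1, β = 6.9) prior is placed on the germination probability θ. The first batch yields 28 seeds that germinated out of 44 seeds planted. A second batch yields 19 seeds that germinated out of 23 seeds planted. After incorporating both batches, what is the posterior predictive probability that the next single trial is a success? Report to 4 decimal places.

The Beta prior is conjugate to a Binomial/Bernoulli likelihood; the update adds successes to α and failures to β.
After batch 1: Beta(7.1+28, 6.9+16) = Beta(35.1, 22.9).
After batch 2: Beta(35.1+19, 22.9+4) = Beta(54.1, 26.9).
For a single future Bernoulli trial, P(success | data) = α/(α+β) = 0.6679.

0.6679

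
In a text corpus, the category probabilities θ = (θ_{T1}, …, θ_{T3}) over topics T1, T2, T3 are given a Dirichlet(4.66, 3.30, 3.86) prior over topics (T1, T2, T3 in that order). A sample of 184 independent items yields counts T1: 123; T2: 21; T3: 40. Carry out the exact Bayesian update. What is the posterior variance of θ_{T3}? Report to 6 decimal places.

The Dirichlet prior is conjugate to the Multinomial likelihood: each posterior αⱼ = prior αⱼ + observed count nⱼ.
Posterior concentration: (127.66, 24.30, 43.86), total = 195.82.
Var[θ_j] = α_j(Σα−α_j)/((Σα)²(Σα+1)) = 43.86·151.96/(195.82²·196.82) = 0.000883.

0.000883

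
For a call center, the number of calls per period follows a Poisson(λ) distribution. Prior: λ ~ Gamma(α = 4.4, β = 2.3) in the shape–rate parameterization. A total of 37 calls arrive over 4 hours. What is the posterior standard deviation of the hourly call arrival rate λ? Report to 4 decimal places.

1.0213

With a Gamma(shape α, rate β) prior, the Poisson likelihood is conjugate: the posterior is Gamma(α + ΣXᵢ, β + n).
Posterior: Gamma(α+S, β+n) = Gamma(4.4+37, 2.3+4) = Gamma(41.4, 6.3).
SD = √α/β = √41.4/6.3 = 1.0213.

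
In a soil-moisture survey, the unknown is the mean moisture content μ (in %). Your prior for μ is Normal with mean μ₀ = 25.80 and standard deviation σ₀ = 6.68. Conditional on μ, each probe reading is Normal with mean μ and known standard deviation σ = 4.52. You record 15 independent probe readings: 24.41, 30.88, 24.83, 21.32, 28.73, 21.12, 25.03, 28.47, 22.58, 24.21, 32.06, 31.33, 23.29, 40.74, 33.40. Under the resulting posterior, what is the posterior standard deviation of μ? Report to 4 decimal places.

1.1496

For Normal data with known variance σ², a Normal(μ₀, σ₀²) prior on μ is conjugate. Posterior precision = 1/σ₀² + n/σ²; posterior mean is the precision-weighted average of μ₀ and x̄.
σ₀² = 6.68² = 44.6224, σ² = 4.52² = 20.4304; σ² + n·σ₀² = 20.4304 + 15·44.6224 = 689.7664.
Posterior precision = 1/σ₀² + n/σ² = 1/44.6224 + 15/20.4304 = (σ² + n·σ₀²)/(σ₀²σ²) = 689.7664/(44.6224·20.4304); posterior variance σₙ² = σ₀²σ²/(σ² + n·σ₀²) = 44.6224·20.4304/689.7664 = 1.321684.
Posterior SD = √σₙ² = √(44.6224·20.4304/689.7664) = 1.1496.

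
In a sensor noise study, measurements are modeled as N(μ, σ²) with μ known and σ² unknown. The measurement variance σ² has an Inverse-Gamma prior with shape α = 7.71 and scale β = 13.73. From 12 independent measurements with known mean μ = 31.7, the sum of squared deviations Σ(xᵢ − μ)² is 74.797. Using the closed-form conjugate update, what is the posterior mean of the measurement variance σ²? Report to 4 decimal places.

With known mean μ and an Inverse-Gamma(α, β) prior on σ², the Normal likelihood is conjugate: posterior is Inv-Gamma(α + n/2, β + Σ(xᵢ−μ)²/2).
Posterior: Inv-Gamma(7.71 + 12/2, 13.73 + 74.797/2) = Inv-Gamma(13.71, 51.1285).
E[σ²|data] = β/(α−1) = 51.1285/12.71 = 4.0227.

4.0227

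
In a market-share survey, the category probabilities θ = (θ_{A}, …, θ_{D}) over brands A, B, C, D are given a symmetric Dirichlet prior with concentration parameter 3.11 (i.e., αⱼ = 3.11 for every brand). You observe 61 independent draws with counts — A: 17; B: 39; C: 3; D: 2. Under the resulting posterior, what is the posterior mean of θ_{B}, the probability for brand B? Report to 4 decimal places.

0.5734

The Dirichlet prior is conjugate to the Multinomial likelihood: each posterior αⱼ = prior αⱼ + observed count nⱼ.
Posterior concentration: (20.11, 42.11, 6.11, 5.11), total = 73.44.
E[θ_{B}|data] = α_{B}/Σα = 42.11/73.44 = 0.5734.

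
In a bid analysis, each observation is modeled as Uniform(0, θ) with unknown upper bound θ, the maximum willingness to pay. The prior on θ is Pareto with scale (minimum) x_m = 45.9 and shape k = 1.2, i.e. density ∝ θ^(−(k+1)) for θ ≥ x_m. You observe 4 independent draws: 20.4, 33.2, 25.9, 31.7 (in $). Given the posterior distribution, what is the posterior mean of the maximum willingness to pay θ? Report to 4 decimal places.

56.8286

A Pareto(scale x_m, shape k) prior on the upper bound θ of Uniform(0, θ) is conjugate: posterior is Pareto(max(x_m, max xᵢ), k + n).
Sample maximum = 33.2; prior scale x_m = 45.9 → posterior scale = max = 45.9.
Posterior shape = 1.2 + 4 = 5.2.
E[θ|data] = k·x_m/(k−1) = 5.2·45.9/4.2 = 56.8286.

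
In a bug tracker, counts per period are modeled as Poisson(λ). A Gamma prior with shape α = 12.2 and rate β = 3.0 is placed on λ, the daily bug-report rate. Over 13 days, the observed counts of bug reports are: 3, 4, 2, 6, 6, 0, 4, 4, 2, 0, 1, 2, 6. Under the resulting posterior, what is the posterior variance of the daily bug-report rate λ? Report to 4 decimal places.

0.2039

With a Gamma(shape α, rate β) prior, the Poisson likelihood is conjugate: the posterior is Gamma(α + ΣXᵢ, β + n).
Sum of counts S = 40 over n = 13 days.
Posterior: Gamma(α+S, β+n) = Gamma(12.2+40, 3.0+13) = Gamma(52.2, 16.0).
Var = α/β² = 52.2/16.0² = 0.2039.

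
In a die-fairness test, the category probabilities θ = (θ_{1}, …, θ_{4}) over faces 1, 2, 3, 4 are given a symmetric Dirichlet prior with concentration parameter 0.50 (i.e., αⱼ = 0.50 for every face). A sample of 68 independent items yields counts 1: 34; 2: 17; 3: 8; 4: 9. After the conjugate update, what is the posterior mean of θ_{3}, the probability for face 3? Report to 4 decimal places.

The Dirichlet prior is conjugate to the Multinomial likelihood: each posterior αⱼ = prior αⱼ + observed count nⱼ.
Posterior concentration: (34.50, 17.50, 8.50, 9.50), total = 70.00.
E[θ_{3}|data] = α_{3}/Σα = 8.50/70.00 = 0.1214.

0.1214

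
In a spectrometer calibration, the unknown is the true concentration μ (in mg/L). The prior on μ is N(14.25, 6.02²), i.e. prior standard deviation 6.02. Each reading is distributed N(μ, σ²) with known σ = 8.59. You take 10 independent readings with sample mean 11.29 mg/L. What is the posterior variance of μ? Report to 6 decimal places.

For Normal data with known variance σ², a Normal(μ₀, σ₀²) prior on μ is conjugate. Posterior precision = 1/σ₀² + n/σ²; posterior mean is the precision-weighted average of μ₀ and x̄.
σ₀² = 6.02² = 36.2404, σ² = 8.59² = 73.7881; σ² + n·σ₀² = 73.7881 + 10·36.2404 = 436.1921.
Posterior precision = 1/σ₀² + n/σ² = 1/36.2404 + 10/73.7881 = (σ² + n·σ₀²)/(σ₀²σ²) = 436.1921/(36.2404·73.7881); posterior variance σₙ² = σ₀²σ²/(σ² + n·σ₀²) = 36.2404·73.7881/436.1921 = 6.130579.

6.130579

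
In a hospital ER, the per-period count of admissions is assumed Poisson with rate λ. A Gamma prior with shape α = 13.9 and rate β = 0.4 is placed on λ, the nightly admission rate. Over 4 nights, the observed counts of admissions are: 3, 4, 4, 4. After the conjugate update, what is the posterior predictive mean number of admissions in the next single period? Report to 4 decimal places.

6.5682

With a Gamma(shape α, rate β) prior, the Poisson likelihood is conjugate: the posterior is Gamma(α + ΣXᵢ, β + n).
Sum of counts S = 15 over n = 4 nights.
Posterior: Gamma(α+S, β+n) = Gamma(13.9+15, 0.4+4) = Gamma(28.9, 4.4).
The predictive distribution for one future period is NegBinom with mean α/β = 6.5682.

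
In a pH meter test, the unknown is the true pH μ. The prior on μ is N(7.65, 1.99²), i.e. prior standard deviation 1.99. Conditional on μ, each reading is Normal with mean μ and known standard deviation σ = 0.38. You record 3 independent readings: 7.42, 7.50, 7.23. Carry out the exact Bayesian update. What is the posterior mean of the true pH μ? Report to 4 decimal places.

7.3865

For Normal data with known variance σ², a Normal(μ₀, σ₀²) prior on μ is conjugate. Posterior precision = 1/σ₀² + n/σ²; posterior mean is the precision-weighted average of μ₀ and x̄.
Σxᵢ = 7.42 + 7.50 + 7.23 = 22.15, so n·x̄ = 22.15.
σ₀² = 1.99² = 3.9601, σ² = 0.38² = 0.1444; σ² + n·σ₀² = 0.1444 + 3·3.9601 = 12.0247.
Posterior mean = (μ₀/σ₀² + n·x̄/σ²)/(1/σ₀² + n/σ²) = (σ²·μ₀ + σ₀²·n·x̄)/(σ² + n·σ₀²) = (0.1444·7.65 + 3.9601·22.15)/12.0247 = 88.820875/12.0247 = 7.3865.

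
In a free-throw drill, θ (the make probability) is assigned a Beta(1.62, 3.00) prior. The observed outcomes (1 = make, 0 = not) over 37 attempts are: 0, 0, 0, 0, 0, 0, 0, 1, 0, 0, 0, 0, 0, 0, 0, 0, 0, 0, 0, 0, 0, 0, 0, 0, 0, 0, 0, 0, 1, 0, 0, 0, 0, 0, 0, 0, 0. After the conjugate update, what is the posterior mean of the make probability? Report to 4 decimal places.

0.0870

The Beta prior is conjugate to a Binomial/Bernoulli likelihood; the update adds successes to α and failures to β.
Posterior: Beta(α+k, β+n−k) = Beta(1.62+2, 3.00+35) = Beta(3.62, 38.00).
Posterior mean = α/(α+β) = 3.62/41.62 = 0.0870.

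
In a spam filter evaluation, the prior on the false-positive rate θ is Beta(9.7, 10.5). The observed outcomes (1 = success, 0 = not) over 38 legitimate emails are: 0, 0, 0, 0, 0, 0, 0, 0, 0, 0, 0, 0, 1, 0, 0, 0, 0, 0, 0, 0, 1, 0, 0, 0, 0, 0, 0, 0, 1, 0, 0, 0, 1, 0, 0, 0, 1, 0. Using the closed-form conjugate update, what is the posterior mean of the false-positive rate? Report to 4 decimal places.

The Beta prior is conjugate to a Binomial/Bernoulli likelihood; the update adds successes to α and failures to β.
Posterior: Beta(α+k, β+n−k) = Beta(9.7+5, 10.5+33) = Beta(14.7, 43.5).
Posterior mean = α/(α+β) = 14.7/58.2 = 0.2526.

0.2526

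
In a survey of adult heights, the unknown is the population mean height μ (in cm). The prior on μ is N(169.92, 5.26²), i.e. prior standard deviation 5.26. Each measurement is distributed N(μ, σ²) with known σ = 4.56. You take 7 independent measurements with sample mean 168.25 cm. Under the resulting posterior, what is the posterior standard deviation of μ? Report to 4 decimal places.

1.6378

For Normal data with known variance σ², a Normal(μ₀, σ₀²) prior on μ is conjugate. Posterior precision = 1/σ₀² + n/σ²; posterior mean is the precision-weighted average of μ₀ and x̄.
σ₀² = 5.26² = 27.6676, σ² = 4.56² = 20.7936; σ² + n·σ₀² = 20.7936 + 7·27.6676 = 214.4668.
Posterior precision = 1/σ₀² + n/σ² = 1/27.6676 + 7/20.7936 = (σ² + n·σ₀²)/(σ₀²σ²) = 214.4668/(27.6676·20.7936); posterior variance σₙ² = σ₀²σ²/(σ² + n·σ₀²) = 27.6676·20.7936/214.4668 = 2.682508.
Posterior SD = √σₙ² = √(27.6676·20.7936/214.4668) = 1.6378.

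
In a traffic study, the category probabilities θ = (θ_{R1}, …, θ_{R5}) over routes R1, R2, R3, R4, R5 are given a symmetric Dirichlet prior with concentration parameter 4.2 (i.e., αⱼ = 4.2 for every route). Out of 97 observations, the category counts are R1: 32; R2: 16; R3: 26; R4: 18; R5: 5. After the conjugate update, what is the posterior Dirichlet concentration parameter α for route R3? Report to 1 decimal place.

30.2

The Dirichlet prior is conjugate to the Multinomial likelihood: each posterior αⱼ = prior αⱼ + observed count nⱼ.
Posterior concentration: (36.2, 20.2, 30.2, 22.2, 9.2), total = 118.0.
α_{R3} = 4.2 + 26 = 30.2.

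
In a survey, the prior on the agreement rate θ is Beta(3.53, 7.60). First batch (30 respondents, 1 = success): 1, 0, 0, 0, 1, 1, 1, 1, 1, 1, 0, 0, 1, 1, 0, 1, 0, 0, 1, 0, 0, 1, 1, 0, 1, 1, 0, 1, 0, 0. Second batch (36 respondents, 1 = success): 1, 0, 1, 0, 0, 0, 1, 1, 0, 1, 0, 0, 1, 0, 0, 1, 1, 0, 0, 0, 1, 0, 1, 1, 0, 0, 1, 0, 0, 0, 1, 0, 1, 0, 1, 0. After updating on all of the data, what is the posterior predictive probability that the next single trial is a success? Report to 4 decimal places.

0.4477

The Beta prior is conjugate to a Binomial/Bernoulli likelihood; the update adds successes to α and failures to β.
After batch 1: Beta(3.53+16, 7.60+14) = Beta(19.53, 21.60).
After batch 2: Beta(19.53+15, 21.60+21) = Beta(34.53, 42.60).
For a single future Bernoulli trial, P(success | data) = α/(α+β) = 0.4477.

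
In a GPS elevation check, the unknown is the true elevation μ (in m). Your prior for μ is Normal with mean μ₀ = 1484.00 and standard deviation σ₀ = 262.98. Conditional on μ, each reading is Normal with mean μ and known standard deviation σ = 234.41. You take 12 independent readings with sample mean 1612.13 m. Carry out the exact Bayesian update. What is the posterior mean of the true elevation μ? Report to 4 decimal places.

For Normal data with known variance σ², a Normal(μ₀, σ₀²) prior on μ is conjugate. Posterior precision = 1/σ₀² + n/σ²; posterior mean is the precision-weighted average of μ₀ and x̄.
n·x̄ = 12·1612.13 = 19345.56.
σ₀² = 262.98² = 69158.4804, σ² = 234.41² = 54948.0481; σ² + n·σ₀² = 54948.0481 + 12·69158.4804 = 884849.8129.
Posterior mean = (μ₀/σ₀² + n·x̄/σ²)/(1/σ₀² + n/σ²) = (σ²·μ₀ + σ₀²·n·x̄)/(σ² + n·σ₀²) = (54948.0481·1484.00 + 69158.4804·19345.56)/884849.8129 = 1419452435.467424/884849.8129 = 1604.1733.

1604.1733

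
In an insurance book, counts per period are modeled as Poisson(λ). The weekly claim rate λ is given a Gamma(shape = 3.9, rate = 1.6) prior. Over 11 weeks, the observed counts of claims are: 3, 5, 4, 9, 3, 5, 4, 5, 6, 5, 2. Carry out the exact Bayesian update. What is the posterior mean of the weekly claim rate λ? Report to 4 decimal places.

With a Gamma(shape α, rate β) prior, the Poisson likelihood is conjugate: the posterior is Gamma(α + ΣXᵢ, β + n).
Sum of counts S = 51 over n = 11 weeks.
Posterior: Gamma(α+S, β+n) = Gamma(3.9+51, 1.6+11) = Gamma(54.9, 12.6).
Posterior mean = α/β = 54.9/12.6 = 4.3571.

4.3571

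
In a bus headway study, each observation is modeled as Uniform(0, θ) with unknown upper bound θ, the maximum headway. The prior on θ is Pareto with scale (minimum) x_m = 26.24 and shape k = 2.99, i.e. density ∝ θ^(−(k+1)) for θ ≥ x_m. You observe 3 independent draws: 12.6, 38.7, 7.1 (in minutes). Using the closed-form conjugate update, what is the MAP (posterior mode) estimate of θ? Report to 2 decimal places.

A Pareto(scale x_m, shape k) prior on the upper bound θ of Uniform(0, θ) is conjugate: posterior is Pareto(max(x_m, max xᵢ), k + n).
Sample maximum = 38.7; prior scale x_m = 26.24 → posterior scale = max = 38.70.
Posterior shape = 2.99 + 3 = 5.99.
The Pareto density is decreasing on [x_m, ∞), so the mode is x_m = 38.70.

38.70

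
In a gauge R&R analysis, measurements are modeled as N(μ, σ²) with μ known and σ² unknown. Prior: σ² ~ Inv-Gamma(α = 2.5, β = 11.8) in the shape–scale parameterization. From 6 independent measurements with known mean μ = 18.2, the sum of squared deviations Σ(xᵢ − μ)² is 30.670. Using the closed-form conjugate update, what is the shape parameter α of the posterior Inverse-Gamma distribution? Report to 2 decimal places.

5.50

With known mean μ and an Inverse-Gamma(α, β) prior on σ², the Normal likelihood is conjugate: posterior is Inv-Gamma(α + n/2, β + Σ(xᵢ−μ)²/2).
Posterior: Inv-Gamma(2.5 + 6/2, 11.8 + 30.670/2) = Inv-Gamma(5.50, 27.1350).
Posterior α = 5.50.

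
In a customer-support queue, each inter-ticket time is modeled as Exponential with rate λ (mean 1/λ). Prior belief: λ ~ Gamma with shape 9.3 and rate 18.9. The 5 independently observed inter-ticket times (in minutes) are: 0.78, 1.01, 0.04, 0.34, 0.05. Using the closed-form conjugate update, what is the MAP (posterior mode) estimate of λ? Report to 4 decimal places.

0.6297

With a Gamma(shape α, rate β) prior on the exponential rate λ, the posterior after n observations with total T = Σxᵢ is Gamma(α+n, β+T).
Sum of observations T = 2.22 minutes; n = 5.
Posterior: Gamma(9.3+5, 18.9+2.22) = Gamma(14.3, 21.12).
Mode = (α−1)/β = 0.6297.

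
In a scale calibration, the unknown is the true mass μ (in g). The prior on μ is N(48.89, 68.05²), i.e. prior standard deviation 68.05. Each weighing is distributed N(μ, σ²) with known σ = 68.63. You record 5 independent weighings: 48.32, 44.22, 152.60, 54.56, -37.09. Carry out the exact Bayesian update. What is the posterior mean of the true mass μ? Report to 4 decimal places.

51.9081

For Normal data with known variance σ², a Normal(μ₀, σ₀²) prior on μ is conjugate. Posterior precision = 1/σ₀² + n/σ²; posterior mean is the precision-weighted average of μ₀ and x̄.
Σxᵢ = 48.32 + 44.22 + 152.60 + 54.56 + (-37.09) = 262.61, so n·x̄ = 262.61.
σ₀² = 68.05² = 4630.8025, σ² = 68.63² = 4710.0769; σ² + n·σ₀² = 4710.0769 + 5·4630.8025 = 27864.0894.
Posterior mean = (μ₀/σ₀² + n·x̄/σ²)/(1/σ₀² + n/σ²) = (σ²·μ₀ + σ₀²·n·x̄)/(σ² + n·σ₀²) = (4710.0769·48.89 + 4630.8025·262.61)/27864.0894 = 1446370.704166/27864.0894 = 51.9081.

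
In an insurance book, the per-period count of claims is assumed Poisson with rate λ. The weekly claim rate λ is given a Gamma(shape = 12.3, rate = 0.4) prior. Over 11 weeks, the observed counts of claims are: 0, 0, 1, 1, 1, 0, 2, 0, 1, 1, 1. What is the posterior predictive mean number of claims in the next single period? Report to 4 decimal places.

With a Gamma(shape α, rate β) prior, the Poisson likelihood is conjugate: the posterior is Gamma(α + ΣXᵢ, β + n).
Sum of counts S = 8 over n = 11 weeks.
Posterior: Gamma(α+S, β+n) = Gamma(12.3+8, 0.4+11) = Gamma(20.3, 11.4).
The predictive distribution for one future period is NegBinom with mean α/β = 1.7807.

1.7807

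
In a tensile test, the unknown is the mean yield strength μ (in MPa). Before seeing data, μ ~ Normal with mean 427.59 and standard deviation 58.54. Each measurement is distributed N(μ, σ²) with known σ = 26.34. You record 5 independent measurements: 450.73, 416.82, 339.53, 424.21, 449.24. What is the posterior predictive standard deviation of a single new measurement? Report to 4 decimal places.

28.7603

For Normal data with known variance σ², a Normal(μ₀, σ₀²) prior on μ is conjugate. Posterior precision = 1/σ₀² + n/σ²; posterior mean is the precision-weighted average of μ₀ and x̄.
σ₀² = 58.54² = 3426.9316, σ² = 26.34² = 693.7956; σ² + n·σ₀² = 693.7956 + 5·3426.9316 = 17828.4536.
Posterior precision = 1/σ₀² + n/σ² = 1/3426.9316 + 5/693.7956 = (σ² + n·σ₀²)/(σ₀²σ²) = 17828.4536/(3426.9316·693.7956); posterior variance σₙ² = σ₀²σ²/(σ² + n·σ₀²) = 3426.9316·693.7956/17828.4536 = 133.359299.
Predictive variance for one new observation = σₙ² + σ² = 3426.9316·693.7956/17828.4536 + 693.7956 = σ²·(σ₀² + 17828.4536)/17828.4536 = 693.7956·21255.3852/17828.4536 = 827.154899; SD = √(693.7956·21255.3852/17828.4536) = 28.7603.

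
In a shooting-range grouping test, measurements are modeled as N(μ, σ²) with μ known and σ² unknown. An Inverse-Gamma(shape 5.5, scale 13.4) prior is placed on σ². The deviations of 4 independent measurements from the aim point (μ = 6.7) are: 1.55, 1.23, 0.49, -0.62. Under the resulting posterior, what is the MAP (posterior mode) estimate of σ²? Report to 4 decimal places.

1.8435

With known mean μ and an Inverse-Gamma(α, β) prior on σ², the Normal likelihood is conjugate: posterior is Inv-Gamma(α + n/2, β + Σ(xᵢ−μ)²/2).
Σ(xᵢ−μ)² = (1.55)² + (1.23)² + (0.49)² + (-0.62)² = 4.5399.
Posterior: Inv-Gamma(5.5 + 4/2, 13.4 + 4.5399/2) = Inv-Gamma(7.50, 15.66995).
Mode = β/(α+1) = 15.66995/8.50 = 1.8435.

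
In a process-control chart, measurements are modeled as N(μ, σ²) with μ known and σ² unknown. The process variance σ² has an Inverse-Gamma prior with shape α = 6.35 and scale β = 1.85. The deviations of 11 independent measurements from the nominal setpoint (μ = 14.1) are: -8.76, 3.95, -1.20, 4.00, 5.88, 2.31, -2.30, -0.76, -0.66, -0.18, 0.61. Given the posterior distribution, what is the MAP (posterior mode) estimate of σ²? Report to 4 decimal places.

With known mean μ and an Inverse-Gamma(α, β) prior on σ², the Normal likelihood is conjugate: posterior is Inv-Gamma(α + n/2, β + Σ(xᵢ−μ)²/2).
Σ(xᵢ−μ)² = (-8.76)² + (3.95)² + (-1.20)² + (4.00)² + (5.88)² + (2.31)² + (-2.30)² + (-0.76)² + (-0.66)² + (-0.18)² + (0.61)² = 156.3983.
Posterior: Inv-Gamma(6.35 + 11/2, 1.85 + 156.3983/2) = Inv-Gamma(11.85, 80.04915).
Mode = β/(α+1) = 80.04915/12.85 = 6.2295.

6.2295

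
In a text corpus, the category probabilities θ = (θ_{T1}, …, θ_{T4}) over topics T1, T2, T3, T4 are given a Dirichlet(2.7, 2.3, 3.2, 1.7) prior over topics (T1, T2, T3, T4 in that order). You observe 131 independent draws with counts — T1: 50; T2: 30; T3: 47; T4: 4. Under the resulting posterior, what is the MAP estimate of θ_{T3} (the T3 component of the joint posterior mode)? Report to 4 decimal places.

0.3594

The Dirichlet prior is conjugate to the Multinomial likelihood: each posterior αⱼ = prior αⱼ + observed count nⱼ.
Posterior concentration: (52.7, 32.3, 50.2, 5.7), total = 140.9.
Joint mode component: (α_{T3}−1)/(Σα−K) = 49.2/136.9 = 0.3594.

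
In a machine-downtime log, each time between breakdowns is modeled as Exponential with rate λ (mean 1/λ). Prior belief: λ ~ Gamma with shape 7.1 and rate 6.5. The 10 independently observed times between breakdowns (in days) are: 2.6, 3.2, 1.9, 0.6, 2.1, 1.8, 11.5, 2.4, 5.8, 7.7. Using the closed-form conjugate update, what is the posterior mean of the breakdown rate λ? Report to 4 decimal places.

0.3709

With a Gamma(shape α, rate β) prior on the exponential rate λ, the posterior after n observations with total T = Σxᵢ is Gamma(α+n, β+T).
Sum of observations T = 39.6 days; n = 10.
Posterior: Gamma(7.1+10, 6.5+39.6) = Gamma(17.1, 46.1).
Posterior mean of λ = α/β = 17.1/46.1 = 0.3709.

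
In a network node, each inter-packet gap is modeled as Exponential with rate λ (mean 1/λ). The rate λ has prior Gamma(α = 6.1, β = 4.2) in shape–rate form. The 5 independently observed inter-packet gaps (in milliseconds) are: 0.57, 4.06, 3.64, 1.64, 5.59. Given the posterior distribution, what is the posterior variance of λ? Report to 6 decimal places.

0.028602

With a Gamma(shape α, rate β) prior on the exponential rate λ, the posterior after n observations with total T = Σxᵢ is Gamma(α+n, β+T).
Sum of observations T = 15.50 milliseconds; n = 5.
Posterior: Gamma(6.1+5, 4.2+15.50) = Gamma(11.1, 19.70).
Var = α/β² = 0.028602.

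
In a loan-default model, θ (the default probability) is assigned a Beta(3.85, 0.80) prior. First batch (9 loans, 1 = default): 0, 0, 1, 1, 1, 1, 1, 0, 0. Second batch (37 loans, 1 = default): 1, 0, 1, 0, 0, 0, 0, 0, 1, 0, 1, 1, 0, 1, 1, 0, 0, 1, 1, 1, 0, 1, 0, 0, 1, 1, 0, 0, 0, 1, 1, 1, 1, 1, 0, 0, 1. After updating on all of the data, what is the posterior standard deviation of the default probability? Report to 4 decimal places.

0.0692

The Beta prior is conjugate to a Binomial/Bernoulli likelihood; the update adds successes to α and failures to β.
After batch 1: Beta(3.85+5, 0.80+4) = Beta(8.85, 4.80).
After batch 2: Beta(8.85+19, 4.80+18) = Beta(27.85, 22.80).
Var = αβ/((α+β)²(α+β+1)) = 27.85·22.80/(50.65²·51.65) = 0.00479215; SD = √0.00479215 = 0.0692.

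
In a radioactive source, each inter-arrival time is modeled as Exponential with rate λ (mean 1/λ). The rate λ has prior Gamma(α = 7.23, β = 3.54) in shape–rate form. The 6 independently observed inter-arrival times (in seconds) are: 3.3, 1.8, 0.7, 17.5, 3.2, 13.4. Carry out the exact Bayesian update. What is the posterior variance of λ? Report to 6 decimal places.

With a Gamma(shape α, rate β) prior on the exponential rate λ, the posterior after n observations with total T = Σxᵢ is Gamma(α+n, β+T).
Sum of observations T = 39.9 seconds; n = 6.
Posterior: Gamma(7.23+6, 3.54+39.9) = Gamma(13.23, 43.44).
Var = α/β² = 0.007011.

0.007011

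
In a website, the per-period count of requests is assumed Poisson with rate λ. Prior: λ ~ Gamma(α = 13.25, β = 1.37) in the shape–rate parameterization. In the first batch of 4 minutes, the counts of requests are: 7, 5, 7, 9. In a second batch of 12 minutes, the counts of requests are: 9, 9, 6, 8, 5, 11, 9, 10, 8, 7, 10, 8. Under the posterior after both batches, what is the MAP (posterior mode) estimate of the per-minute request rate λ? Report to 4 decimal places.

8.0743

With a Gamma(shape α, rate β) prior, the Poisson likelihood is conjugate: the posterior is Gamma(α + ΣXᵢ, β + n).
Batch 1: sum of counts S = 28 over n = 4 minutes.
After batch 1: Gamma(α+S, β+n) = Gamma(13.25+28, 1.37+4) = Gamma(41.25, 5.37).
Batch 2: sum of counts S = 100 over n = 12 minutes.
After batch 2: Gamma(α+S, β+n) = Gamma(41.25+100, 5.37+12) = Gamma(141.25, 17.37).
Mode of Gamma(α,β) for α≥1 is (α−1)/β = 140.25/17.37 = 8.0743.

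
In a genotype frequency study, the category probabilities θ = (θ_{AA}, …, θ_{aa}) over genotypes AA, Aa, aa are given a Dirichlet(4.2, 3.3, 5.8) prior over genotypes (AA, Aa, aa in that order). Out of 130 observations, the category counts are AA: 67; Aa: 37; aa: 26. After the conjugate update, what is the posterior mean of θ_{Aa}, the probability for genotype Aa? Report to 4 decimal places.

The Dirichlet prior is conjugate to the Multinomial likelihood: each posterior αⱼ = prior αⱼ + observed count nⱼ.
Posterior concentration: (71.2, 40.3, 31.8), total = 143.3.
E[θ_{Aa}|data] = α_{Aa}/Σα = 40.3/143.3 = 0.2812.

0.2812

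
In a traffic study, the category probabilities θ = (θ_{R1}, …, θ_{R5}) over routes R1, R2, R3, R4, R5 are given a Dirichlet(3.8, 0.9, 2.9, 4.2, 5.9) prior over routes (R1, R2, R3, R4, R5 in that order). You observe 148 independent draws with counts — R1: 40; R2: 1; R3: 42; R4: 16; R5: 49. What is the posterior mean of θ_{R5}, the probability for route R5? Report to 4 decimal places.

The Dirichlet prior is conjugate to the Multinomial likelihood: each posterior αⱼ = prior αⱼ + observed count nⱼ.
Posterior concentration: (43.8, 1.9, 44.9, 20.2, 54.9), total = 165.7.
E[θ_{R5}|data] = α_{R5}/Σα = 54.9/165.7 = 0.3313.

0.3313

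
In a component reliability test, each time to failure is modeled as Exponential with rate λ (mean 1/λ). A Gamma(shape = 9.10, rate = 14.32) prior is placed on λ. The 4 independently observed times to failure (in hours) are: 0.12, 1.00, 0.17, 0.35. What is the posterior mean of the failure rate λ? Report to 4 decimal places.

0.8208

With a Gamma(shape α, rate β) prior on the exponential rate λ, the posterior after n observations with total T = Σxᵢ is Gamma(α+n, β+T).
Sum of observations T = 1.64 hours; n = 4.
Posterior: Gamma(9.10+4, 14.32+1.64) = Gamma(13.10, 15.96).
Posterior mean of λ = α/β = 13.10/15.96 = 0.8208.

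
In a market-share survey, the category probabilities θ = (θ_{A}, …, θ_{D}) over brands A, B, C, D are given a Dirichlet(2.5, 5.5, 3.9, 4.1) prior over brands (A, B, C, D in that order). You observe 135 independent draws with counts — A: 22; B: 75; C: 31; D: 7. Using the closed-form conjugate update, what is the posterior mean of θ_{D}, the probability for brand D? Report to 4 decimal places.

0.0735

The Dirichlet prior is conjugate to the Multinomial likelihood: each posterior αⱼ = prior αⱼ + observed count nⱼ.
Posterior concentration: (24.5, 80.5, 34.9, 11.1), total = 151.0.
E[θ_{D}|data] = α_{D}/Σα = 11.1/151.0 = 0.0735.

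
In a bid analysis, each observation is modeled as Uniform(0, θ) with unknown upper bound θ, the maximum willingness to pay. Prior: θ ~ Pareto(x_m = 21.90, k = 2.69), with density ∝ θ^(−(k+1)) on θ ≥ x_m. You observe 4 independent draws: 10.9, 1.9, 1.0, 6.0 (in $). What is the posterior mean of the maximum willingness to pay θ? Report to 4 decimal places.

A Pareto(scale x_m, shape k) prior on the upper bound θ of Uniform(0, θ) is conjugate: posterior is Pareto(max(x_m, max xᵢ), k + n).
Sample maximum = 10.9; prior scale x_m = 21.90 → posterior scale = max = 21.90.
Posterior shape = 2.69 + 4 = 6.69.
E[θ|data] = k·x_m/(k−1) = 6.69·21.90/5.69 = 25.7489.

25.7489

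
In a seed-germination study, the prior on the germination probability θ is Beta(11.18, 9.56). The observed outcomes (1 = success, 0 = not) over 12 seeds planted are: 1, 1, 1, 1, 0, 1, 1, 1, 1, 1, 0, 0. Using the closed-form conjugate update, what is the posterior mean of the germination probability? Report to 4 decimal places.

The Beta prior is conjugate to a Binomial/Bernoulli likelihood; the update adds successes to α and failures to β.
Posterior: Beta(α+k, β+n−k) = Beta(11.18+9, 9.56+3) = Beta(20.18, 12.56).
Posterior mean = α/(α+β) = 20.18/32.74 = 0.6164.

0.6164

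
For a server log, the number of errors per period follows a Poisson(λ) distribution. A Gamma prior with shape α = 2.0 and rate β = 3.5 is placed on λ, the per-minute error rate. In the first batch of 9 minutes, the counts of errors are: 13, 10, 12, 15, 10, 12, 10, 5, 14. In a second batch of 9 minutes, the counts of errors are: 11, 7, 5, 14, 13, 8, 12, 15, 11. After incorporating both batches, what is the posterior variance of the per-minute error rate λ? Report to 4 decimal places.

0.4305

With a Gamma(shape α, rate β) prior, the Poisson likelihood is conjugate: the posterior is Gamma(α + ΣXᵢ, β + n).
Batch 1: sum of counts S = 101 over n = 9 minutes.
After batch 1: Gamma(α+S, β+n) = Gamma(2.0+101, 3.5+9) = Gamma(103.0, 12.5).
Batch 2: sum of counts S = 96 over n = 9 minutes.
After batch 2: Gamma(α+S, β+n) = Gamma(103.0+96, 12.5+9) = Gamma(199.0, 21.5).
Var = α/β² = 199.0/21.5² = 0.4305.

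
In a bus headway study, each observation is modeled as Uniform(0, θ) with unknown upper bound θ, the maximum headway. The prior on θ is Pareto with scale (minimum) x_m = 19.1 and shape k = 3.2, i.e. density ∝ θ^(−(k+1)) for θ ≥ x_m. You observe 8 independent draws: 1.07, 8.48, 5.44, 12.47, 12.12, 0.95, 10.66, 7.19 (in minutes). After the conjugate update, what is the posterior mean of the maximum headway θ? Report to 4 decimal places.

20.9725

A Pareto(scale x_m, shape k) prior on the upper bound θ of Uniform(0, θ) is conjugate: posterior is Pareto(max(x_m, max xᵢ), k + n).
Sample maximum = 12.47; prior scale x_m = 19.1 → posterior scale = max = 19.10.
Posterior shape = 3.2 + 8 = 11.2.
E[θ|data] = k·x_m/(k−1) = 11.2·19.10/10.2 = 20.9725.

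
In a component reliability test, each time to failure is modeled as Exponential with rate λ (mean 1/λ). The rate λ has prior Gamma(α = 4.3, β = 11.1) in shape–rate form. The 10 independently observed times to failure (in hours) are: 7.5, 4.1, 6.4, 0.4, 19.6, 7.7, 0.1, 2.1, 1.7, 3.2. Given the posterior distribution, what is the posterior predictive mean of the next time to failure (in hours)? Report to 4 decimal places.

With a Gamma(shape α, rate β) prior on the exponential rate λ, the posterior after n observations with total T = Σxᵢ is Gamma(α+n, β+T).
Sum of observations T = 52.8 hours; n = 10.
Posterior: Gamma(4.3+10, 11.1+52.8) = Gamma(14.3, 63.9).
The predictive distribution for the next observation is Lomax; its mean is β/(α−1) = 63.9/13.3 = 4.8045.

4.8045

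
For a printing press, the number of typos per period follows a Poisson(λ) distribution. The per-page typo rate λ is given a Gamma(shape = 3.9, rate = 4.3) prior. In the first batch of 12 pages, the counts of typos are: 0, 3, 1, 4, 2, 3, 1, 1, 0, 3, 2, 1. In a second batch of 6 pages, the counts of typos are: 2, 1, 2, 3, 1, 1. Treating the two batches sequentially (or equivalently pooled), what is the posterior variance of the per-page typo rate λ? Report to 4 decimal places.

With a Gamma(shape α, rate β) prior, the Poisson likelihood is conjugate: the posterior is Gamma(α + ΣXᵢ, β + n).
Batch 1: sum of counts S = 21 over n = 12 pages.
After batch 1: Gamma(α+S, β+n) = Gamma(3.9+21, 4.3+12) = Gamma(24.9, 16.3).
Batch 2: sum of counts S = 10 over n = 6 pages.
After batch 2: Gamma(α+S, β+n) = Gamma(24.9+10, 16.3+6) = Gamma(34.9, 22.3).
Var = α/β² = 34.9/22.3² = 0.0702.

0.0702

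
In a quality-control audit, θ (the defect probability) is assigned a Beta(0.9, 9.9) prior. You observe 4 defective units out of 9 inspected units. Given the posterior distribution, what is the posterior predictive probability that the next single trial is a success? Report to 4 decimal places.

The Beta prior is conjugate to a Binomial/Bernoulli likelihood; the update adds successes to α and failures to β.
Posterior: Beta(α+k, β+n−k) = Beta(0.9+4, 9.9+5) = Beta(4.9, 14.9).
For a single future Bernoulli trial, P(success | data) = α/(α+β) = 0.2475.

0.2475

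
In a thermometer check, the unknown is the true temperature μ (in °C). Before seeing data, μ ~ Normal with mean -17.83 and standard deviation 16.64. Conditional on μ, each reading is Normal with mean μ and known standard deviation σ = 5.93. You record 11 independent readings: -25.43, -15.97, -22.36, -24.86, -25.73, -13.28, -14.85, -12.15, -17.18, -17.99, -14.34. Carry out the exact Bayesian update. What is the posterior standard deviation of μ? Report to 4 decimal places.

For Normal data with known variance σ², a Normal(μ₀, σ₀²) prior on μ is conjugate. Posterior precision = 1/σ₀² + n/σ²; posterior mean is the precision-weighted average of μ₀ and x̄.
σ₀² = 16.64² = 276.8896, σ² = 5.93² = 35.1649; σ² + n·σ₀² = 35.1649 + 11·276.8896 = 3080.9505.
Posterior precision = 1/σ₀² + n/σ² = 1/276.8896 + 11/35.1649 = (σ² + n·σ₀²)/(σ₀²σ²) = 3080.9505/(276.8896·35.1649); posterior variance σₙ² = σ₀²σ²/(σ² + n·σ₀²) = 276.8896·35.1649/3080.9505 = 3.160322.
Posterior SD = √σₙ² = √(276.8896·35.1649/3080.9505) = 1.7777.

1.7777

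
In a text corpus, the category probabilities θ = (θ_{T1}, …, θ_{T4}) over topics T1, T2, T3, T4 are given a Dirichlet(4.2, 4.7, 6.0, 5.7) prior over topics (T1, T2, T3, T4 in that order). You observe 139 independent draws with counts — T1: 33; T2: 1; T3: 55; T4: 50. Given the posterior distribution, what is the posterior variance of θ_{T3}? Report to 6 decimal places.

The Dirichlet prior is conjugate to the Multinomial likelihood: each posterior αⱼ = prior αⱼ + observed count nⱼ.
Posterior concentration: (37.2, 5.7, 61.0, 55.7), total = 159.6.
Var[θ_j] = α_j(Σα−α_j)/((Σα)²(Σα+1)) = 61.0·98.6/(159.6²·160.6) = 0.001470.

0.001470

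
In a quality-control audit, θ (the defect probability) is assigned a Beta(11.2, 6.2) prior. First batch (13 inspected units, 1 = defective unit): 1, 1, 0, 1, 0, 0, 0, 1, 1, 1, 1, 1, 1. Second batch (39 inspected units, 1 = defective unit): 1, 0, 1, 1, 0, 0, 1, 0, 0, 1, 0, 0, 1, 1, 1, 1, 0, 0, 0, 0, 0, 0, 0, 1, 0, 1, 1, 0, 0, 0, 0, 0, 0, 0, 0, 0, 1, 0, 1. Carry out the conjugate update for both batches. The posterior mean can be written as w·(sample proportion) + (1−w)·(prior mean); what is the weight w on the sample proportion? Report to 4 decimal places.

The Beta prior is conjugate to a Binomial/Bernoulli likelihood; the update adds successes to α and failures to β.
Total number of inspected units: n = 13 + 39 = 52.
Posterior mean = (α₀+k)/(α₀+β₀+n) = [n/(α₀+β₀+n)]·(k/n) + [(α₀+β₀)/(α₀+β₀+n)]·α₀/(α₀+β₀), so only n and the prior enter the weight.
The weight on the data is w = n/(α₀+β₀+n) = 52/(11.2+6.2+52) = 52/69.4 = 0.7493.

0.7493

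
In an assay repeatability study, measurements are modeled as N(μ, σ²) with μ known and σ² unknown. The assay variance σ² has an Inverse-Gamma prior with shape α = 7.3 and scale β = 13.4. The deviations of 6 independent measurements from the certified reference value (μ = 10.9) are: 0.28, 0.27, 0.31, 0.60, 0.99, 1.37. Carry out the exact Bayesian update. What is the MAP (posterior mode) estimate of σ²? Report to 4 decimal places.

1.3391

With known mean μ and an Inverse-Gamma(α, β) prior on σ², the Normal likelihood is conjugate: posterior is Inv-Gamma(α + n/2, β + Σ(xᵢ−μ)²/2).
Σ(xᵢ−μ)² = (0.28)² + (0.27)² + (0.31)² + (0.60)² + (0.99)² + (1.37)² = 3.4644.
Posterior: Inv-Gamma(7.3 + 6/2, 13.4 + 3.4644/2) = Inv-Gamma(10.30, 15.13220).
Mode = β/(α+1) = 15.13220/11.30 = 1.3391.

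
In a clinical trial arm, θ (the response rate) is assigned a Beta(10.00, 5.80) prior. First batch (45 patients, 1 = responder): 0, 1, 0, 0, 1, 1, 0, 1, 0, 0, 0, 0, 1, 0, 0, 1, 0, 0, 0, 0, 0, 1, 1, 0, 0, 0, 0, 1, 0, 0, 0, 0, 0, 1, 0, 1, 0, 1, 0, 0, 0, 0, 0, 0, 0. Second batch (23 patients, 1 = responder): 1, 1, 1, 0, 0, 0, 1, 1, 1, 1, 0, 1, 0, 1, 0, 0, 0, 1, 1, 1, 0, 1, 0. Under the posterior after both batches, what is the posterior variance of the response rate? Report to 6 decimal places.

The Beta prior is conjugate to a Binomial/Bernoulli likelihood; the update adds successes to α and failures to β.
After batch 1: Beta(10.00+12, 5.80+33) = Beta(22.00, 38.80).
After batch 2: Beta(22.00+13, 38.80+10) = Beta(35.00, 48.80).
Var = αβ/((α+β)²(α+β+1)) = 35.00·48.80/(83.80²·84.80) = 0.002868.

0.002868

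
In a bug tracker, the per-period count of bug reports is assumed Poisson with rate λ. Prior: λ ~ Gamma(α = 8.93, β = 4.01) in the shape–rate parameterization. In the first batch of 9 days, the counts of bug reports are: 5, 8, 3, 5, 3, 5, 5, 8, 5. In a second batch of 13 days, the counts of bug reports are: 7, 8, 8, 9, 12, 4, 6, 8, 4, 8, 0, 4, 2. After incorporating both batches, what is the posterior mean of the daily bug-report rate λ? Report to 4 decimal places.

With a Gamma(shape α, rate β) prior, the Poisson likelihood is conjugate: the posterior is Gamma(α + ΣXᵢ, β + n).
Batch 1: sum of counts S = 47 over n = 9 days.
After batch 1: Gamma(α+S, β+n) = Gamma(8.93+47, 4.01+9) = Gamma(55.93, 13.01).
Batch 2: sum of counts S = 80 over n = 13 days.
After batch 2: Gamma(α+S, β+n) = Gamma(55.93+80, 13.01+13) = Gamma(135.93, 26.01).
Posterior mean = α/β = 135.93/26.01 = 5.2261.

5.2261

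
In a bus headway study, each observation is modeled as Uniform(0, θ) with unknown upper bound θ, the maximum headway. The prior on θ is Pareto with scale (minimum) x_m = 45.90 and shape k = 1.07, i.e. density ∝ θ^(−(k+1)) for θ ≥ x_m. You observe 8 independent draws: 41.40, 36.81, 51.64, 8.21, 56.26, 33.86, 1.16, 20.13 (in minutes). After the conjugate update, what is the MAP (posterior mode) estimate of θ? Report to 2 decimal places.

A Pareto(scale x_m, shape k) prior on the upper bound θ of Uniform(0, θ) is conjugate: posterior is Pareto(max(x_m, max xᵢ), k + n).
Sample maximum = 56.26; prior scale x_m = 45.90 → posterior scale = max = 56.26.
Posterior shape = 1.07 + 8 = 9.07.
The Pareto density is decreasing on [x_m, ∞), so the mode is x_m = 56.26.

56.26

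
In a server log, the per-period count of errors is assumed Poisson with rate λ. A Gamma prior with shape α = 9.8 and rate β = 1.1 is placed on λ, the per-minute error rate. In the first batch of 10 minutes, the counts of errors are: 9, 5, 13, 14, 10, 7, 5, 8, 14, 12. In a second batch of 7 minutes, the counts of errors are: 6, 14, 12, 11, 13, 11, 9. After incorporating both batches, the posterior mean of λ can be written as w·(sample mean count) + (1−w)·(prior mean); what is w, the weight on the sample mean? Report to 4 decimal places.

0.9392

With a Gamma(shape α, rate β) prior, the Poisson likelihood is conjugate: the posterior is Gamma(α + ΣXᵢ, β + n).
Total number of minutes: n = 10 + 7 = 17.
Posterior mean = (α₀+S)/(β₀+n) = [n/(β₀+n)]·(S/n) + [β₀/(β₀+n)]·(α₀/β₀), so only n and β₀ enter the weight.
Weight on data w = n/(β₀+n) = 17/(1.1+17) = 17/18.1 = 0.9392.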